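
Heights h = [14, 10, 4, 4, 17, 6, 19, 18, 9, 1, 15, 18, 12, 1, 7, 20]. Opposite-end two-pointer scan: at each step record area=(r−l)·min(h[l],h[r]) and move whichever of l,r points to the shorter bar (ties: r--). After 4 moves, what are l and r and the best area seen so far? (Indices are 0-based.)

l=0 r=15: min(14,20)*15=210 best=210 *, l++
l=1 r=15: min(10,20)*14=140 best=210, l++
l=2 r=15: min(4,20)*13=52 best=210, l++
l=3 r=15: min(4,20)*12=48 best=210, l++

l=4, r=15, best area=210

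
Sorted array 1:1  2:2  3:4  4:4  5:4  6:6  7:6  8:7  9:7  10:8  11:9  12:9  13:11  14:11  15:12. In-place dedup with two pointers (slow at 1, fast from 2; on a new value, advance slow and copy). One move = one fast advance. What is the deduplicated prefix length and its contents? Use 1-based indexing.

(s=1,f=2) a[fast]=2≠a[slow]=1 write a[2]=2 → slow++,fast++
(s=2,f=3) a[fast]=4≠a[slow]=2 write a[3]=4 → slow++,fast++
(s=3,f=4) a[fast]=4=a[slow] dup → fast++
(s=3,f=5) a[fast]=4=a[slow] dup → fast++
(s=3,f=6) a[fast]=6≠a[slow]=4 write a[4]=6 → slow++,fast++
(s=4,f=7) a[fast]=6=a[slow] dup → fast++
(s=4,f=8) a[fast]=7≠a[slow]=6 write a[5]=7 → slow++,fast++
(s=5,f=9) a[fast]=7=a[slow] dup → fast++
(s=5,f=10) a[fast]=8≠a[slow]=7 write a[6]=8 → slow++,fast++
(s=6,f=11) a[fast]=9≠a[slow]=8 write a[7]=9 → slow++,fast++
(s=7,f=12) a[fast]=9=a[slow] dup → fast++
(s=7,f=13) a[fast]=11≠a[slow]=9 write a[8]=11 → slow++,fast++
(s=8,f=14) a[fast]=11=a[slow] dup → fast++
(s=8,f=15) a[fast]=12≠a[slow]=11 write a[9]=12 → slow++,fast++

length 9; prefix = [1, 2, 4, 6, 7, 8, 9, 11, 12]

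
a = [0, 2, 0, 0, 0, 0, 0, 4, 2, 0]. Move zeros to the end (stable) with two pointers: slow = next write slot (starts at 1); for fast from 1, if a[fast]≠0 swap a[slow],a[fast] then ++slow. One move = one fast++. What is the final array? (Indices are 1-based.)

(s=1,f=1) a[fast]=0 → fast++
(s=1,f=2) a[fast]=2≠0 swap→a[1]=2 → slow++,fast++
(s=2,f=3) a[fast]=0 → fast++
(s=2,f=4) a[fast]=0 → fast++
(s=2,f=5) a[fast]=0 → fast++
(s=2,f=6) a[fast]=0 → fast++
(s=2,f=7) a[fast]=0 → fast++
(s=2,f=8) a[fast]=4≠0 swap→a[2]=4 → slow++,fast++
(s=3,f=9) a[fast]=2≠0 swap→a[3]=2 → slow++,fast++
(s=4,f=10) a[fast]=0 → fast++

[2, 4, 2, 0, 0, 0, 0, 0, 0, 0]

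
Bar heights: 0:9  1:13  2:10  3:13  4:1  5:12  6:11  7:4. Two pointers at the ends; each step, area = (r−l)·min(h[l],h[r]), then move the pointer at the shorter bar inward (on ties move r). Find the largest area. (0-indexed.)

max area = 55

l=0 r=7: min(9,4)*7=28 best=28 *, r--
l=0 r=6: min(9,11)*6=54 best=54 *, l++
l=1 r=6: min(13,11)*5=55 best=55 *, r--
l=1 r=5: min(13,12)*4=48 best=55, r--
l=1 r=4: min(13,1)*3=3 best=55, r--
l=1 r=3: min(13,13)*2=26 best=55, r--
l=1 r=2: min(13,10)*1=10 best=55, r--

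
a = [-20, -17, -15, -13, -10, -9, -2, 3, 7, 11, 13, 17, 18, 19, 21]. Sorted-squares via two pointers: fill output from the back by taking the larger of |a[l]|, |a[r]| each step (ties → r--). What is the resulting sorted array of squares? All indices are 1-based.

[4, 9, 49, 81, 100, 121, 169, 169, 225, 289, 289, 324, 361, 400, 441]

l=1 r=15: |-20|<=|21| out[15]=441, r--
l=1 r=14: |-20|>|19| out[14]=400, l++
l=2 r=14: |-17|<=|19| out[13]=361, r--
l=2 r=13: |-17|<=|18| out[12]=324, r--
l=2 r=12: |-17|<=|17| out[11]=289, r--
l=2 r=11: |-17|>|13| out[10]=289, l++
l=3 r=11: |-15|>|13| out[9]=225, l++
l=4 r=11: |-13|<=|13| out[8]=169, r--
l=4 r=10: |-13|>|11| out[7]=169, l++
l=5 r=10: |-10|<=|11| out[6]=121, r--
l=5 r=9: |-10|>|7| out[5]=100, l++
l=6 r=9: |-9|>|7| out[4]=81, l++
l=7 r=9: |-2|<=|7| out[3]=49, r--
l=7 r=8: |-2|<=|3| out[2]=9, r--
l=7 r=7: |-2|<=|-2| out[1]=4, r--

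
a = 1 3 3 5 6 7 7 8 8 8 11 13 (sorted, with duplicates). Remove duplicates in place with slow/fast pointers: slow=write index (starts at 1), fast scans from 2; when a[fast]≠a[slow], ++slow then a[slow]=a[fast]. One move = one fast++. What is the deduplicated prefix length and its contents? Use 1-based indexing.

slow=1 fast=2: a[fast]=3≠a[slow]=1 write a[2]=3, slow++,fast++
slow=2 fast=3: a[fast]=3=a[slow] dup, fast++
slow=2 fast=4: a[fast]=5≠a[slow]=3 write a[3]=5, slow++,fast++
slow=3 fast=5: a[fast]=6≠a[slow]=5 write a[4]=6, slow++,fast++
slow=4 fast=6: a[fast]=7≠a[slow]=6 write a[5]=7, slow++,fast++
slow=5 fast=7: a[fast]=7=a[slow] dup, fast++
slow=5 fast=8: a[fast]=8≠a[slow]=7 write a[6]=8, slow++,fast++
slow=6 fast=9: a[fast]=8=a[slow] dup, fast++
slow=6 fast=10: a[fast]=8=a[slow] dup, fast++
slow=6 fast=11: a[fast]=11≠a[slow]=8 write a[7]=11, slow++,fast++
slow=7 fast=12: a[fast]=13≠a[slow]=11 write a[8]=13, slow++,fast++

length 8; prefix = [1, 3, 5, 6, 7, 8, 11, 13]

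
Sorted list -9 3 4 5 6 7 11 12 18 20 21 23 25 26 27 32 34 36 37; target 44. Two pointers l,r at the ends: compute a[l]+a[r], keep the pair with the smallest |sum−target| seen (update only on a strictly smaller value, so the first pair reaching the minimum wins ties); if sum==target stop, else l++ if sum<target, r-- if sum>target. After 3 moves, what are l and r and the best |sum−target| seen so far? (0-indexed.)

l=3, r=18, best |Δ|=3

l=0 r=18: -9+37=28 d=16 *, l++
l=1 r=18: 3+37=40 d=4 *, l++
l=2 r=18: 4+37=41 d=3 *, l++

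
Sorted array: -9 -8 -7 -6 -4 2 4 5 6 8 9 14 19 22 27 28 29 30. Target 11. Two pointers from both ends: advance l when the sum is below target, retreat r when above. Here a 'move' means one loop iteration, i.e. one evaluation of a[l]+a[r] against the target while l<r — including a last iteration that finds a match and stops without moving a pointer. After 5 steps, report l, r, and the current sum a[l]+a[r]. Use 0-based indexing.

l=0, r=12, sum=10

l=0 r=17: -9+30=21 >11, r--
l=0 r=16: -9+29=20 >11, r--
l=0 r=15: -9+28=19 >11, r--
l=0 r=14: -9+27=18 >11, r--
l=0 r=13: -9+22=13 >11, r--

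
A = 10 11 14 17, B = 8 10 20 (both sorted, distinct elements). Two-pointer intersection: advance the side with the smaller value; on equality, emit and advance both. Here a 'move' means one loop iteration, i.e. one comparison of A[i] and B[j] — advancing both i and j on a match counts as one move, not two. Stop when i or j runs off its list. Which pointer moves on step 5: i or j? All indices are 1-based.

i=1 j=1: 10>8, j++
i=1 j=2: 10==10 emit, i++,j++
i=2 j=3: 11<20, i++
i=3 j=3: 14<20, i++
i=4 j=3: 17<20, i++

i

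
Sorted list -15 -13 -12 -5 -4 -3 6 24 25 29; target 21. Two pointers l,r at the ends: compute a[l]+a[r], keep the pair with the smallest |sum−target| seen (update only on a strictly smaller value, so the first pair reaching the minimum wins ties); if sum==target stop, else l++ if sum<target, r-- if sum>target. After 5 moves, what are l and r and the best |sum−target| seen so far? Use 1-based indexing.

l=5, r=9, best |Δ|=1

[1,10] -15+29=14 d=7 * → l++
[2,10] -13+29=16 d=5 * → l++
[3,10] -12+29=17 d=4 * → l++
[4,10] -5+29=24 d=3 * → r--
[4,9] -5+25=20 d=1 * → l++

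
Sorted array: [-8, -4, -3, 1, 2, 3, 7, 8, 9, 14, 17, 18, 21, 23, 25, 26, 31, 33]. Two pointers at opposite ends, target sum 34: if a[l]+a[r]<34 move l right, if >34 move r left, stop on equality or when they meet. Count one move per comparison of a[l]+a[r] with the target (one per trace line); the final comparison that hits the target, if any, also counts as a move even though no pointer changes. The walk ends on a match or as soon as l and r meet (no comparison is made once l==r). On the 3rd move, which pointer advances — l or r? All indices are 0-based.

l

l=0 r=17: -8+33=25 <34, l++
l=1 r=17: -4+33=29 <34, l++
l=2 r=17: -3+33=30 <34, l++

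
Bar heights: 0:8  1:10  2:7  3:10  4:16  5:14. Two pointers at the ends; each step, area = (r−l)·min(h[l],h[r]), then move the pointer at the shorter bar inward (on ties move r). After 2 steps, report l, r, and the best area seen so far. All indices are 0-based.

[0,5] min(8,14)*5=40 best=40 * → l++
[1,5] min(10,14)*4=40 best=40 → l++

l=2, r=5, best area=40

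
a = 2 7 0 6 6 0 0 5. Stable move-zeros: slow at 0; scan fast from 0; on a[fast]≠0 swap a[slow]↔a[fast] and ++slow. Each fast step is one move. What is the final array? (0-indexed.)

slow=0 fast=0: a[fast]=2≠0 swap→a[0]=2, slow++,fast++
slow=1 fast=1: a[fast]=7≠0 swap→a[1]=7, slow++,fast++
slow=2 fast=2: a[fast]=0, fast++
slow=2 fast=3: a[fast]=6≠0 swap→a[2]=6, slow++,fast++
slow=3 fast=4: a[fast]=6≠0 swap→a[3]=6, slow++,fast++
slow=4 fast=5: a[fast]=0, fast++
slow=4 fast=6: a[fast]=0, fast++
slow=4 fast=7: a[fast]=5≠0 swap→a[4]=5, slow++,fast++

[2, 7, 6, 6, 5, 0, 0, 0]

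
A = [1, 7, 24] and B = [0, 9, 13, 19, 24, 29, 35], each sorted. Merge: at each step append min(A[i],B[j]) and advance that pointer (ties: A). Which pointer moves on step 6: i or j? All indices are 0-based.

[i=0,j=0] A[i]=1>B[j]=0 take 0 → j++
[i=0,j=1] A[i]=1<=B[j]=9 take 1 → i++
[i=1,j=1] A[i]=7<=B[j]=9 take 7 → i++
[i=2,j=1] A[i]=24>B[j]=9 take 9 → j++
[i=2,j=2] A[i]=24>B[j]=13 take 13 → j++
[i=2,j=3] A[i]=24>B[j]=19 take 19 → j++

j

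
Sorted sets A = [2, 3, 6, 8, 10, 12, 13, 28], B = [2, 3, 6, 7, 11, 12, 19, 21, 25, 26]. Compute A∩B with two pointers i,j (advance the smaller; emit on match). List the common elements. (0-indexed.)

intersection = [2, 3, 6, 12]

[i=0,j=0] 2==2 emit → i++,j++
[i=1,j=1] 3==3 emit → i++,j++
[i=2,j=2] 6==6 emit → i++,j++
[i=3,j=3] 8>7 → j++
[i=3,j=4] 8<11 → i++
[i=4,j=4] 10<11 → i++
[i=5,j=4] 12>11 → j++
[i=5,j=5] 12==12 emit → i++,j++
[i=6,j=6] 13<19 → i++
[i=7,j=6] 28>19 → j++
[i=7,j=7] 28>21 → j++
[i=7,j=8] 28>25 → j++
[i=7,j=9] 28>26 → j++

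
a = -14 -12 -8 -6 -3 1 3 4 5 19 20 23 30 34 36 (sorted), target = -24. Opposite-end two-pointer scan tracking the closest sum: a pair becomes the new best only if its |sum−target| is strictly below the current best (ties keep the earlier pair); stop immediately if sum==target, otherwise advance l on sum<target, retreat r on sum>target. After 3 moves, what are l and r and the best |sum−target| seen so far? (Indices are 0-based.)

l=0, r=11, best |Δ|=40

[0,14] -14+36=22 d=46 * → r--
[0,13] -14+34=20 d=44 * → r--
[0,12] -14+30=16 d=40 * → r--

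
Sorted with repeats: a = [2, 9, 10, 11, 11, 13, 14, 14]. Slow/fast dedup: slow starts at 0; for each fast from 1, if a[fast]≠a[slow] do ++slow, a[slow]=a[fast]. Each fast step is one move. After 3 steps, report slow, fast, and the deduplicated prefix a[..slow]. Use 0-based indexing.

slow=3, fast=4, prefix=[2, 9, 10, 11]

slow=0 fast=1: a[fast]=9≠a[slow]=2 write a[1]=9, slow++,fast++
slow=1 fast=2: a[fast]=10≠a[slow]=9 write a[2]=10, slow++,fast++
slow=2 fast=3: a[fast]=11≠a[slow]=10 write a[3]=11, slow++,fast++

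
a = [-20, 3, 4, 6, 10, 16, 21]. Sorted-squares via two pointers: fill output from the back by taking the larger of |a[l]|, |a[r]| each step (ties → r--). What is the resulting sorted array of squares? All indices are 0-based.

l=0 r=6: |-20|<=|21| out[6]=441, r--
l=0 r=5: |-20|>|16| out[5]=400, l++
l=1 r=5: |3|<=|16| out[4]=256, r--
l=1 r=4: |3|<=|10| out[3]=100, r--
l=1 r=3: |3|<=|6| out[2]=36, r--
l=1 r=2: |3|<=|4| out[1]=16, r--
l=1 r=1: |3|<=|3| out[0]=9, r--

[9, 16, 36, 100, 256, 400, 441]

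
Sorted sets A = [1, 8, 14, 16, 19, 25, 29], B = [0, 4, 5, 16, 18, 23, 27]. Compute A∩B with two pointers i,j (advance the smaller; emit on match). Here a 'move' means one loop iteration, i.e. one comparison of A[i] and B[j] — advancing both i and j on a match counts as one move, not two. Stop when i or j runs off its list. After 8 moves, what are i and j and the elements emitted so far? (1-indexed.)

[i=1,j=1] 1>0 → j++
[i=1,j=2] 1<4 → i++
[i=2,j=2] 8>4 → j++
[i=2,j=3] 8>5 → j++
[i=2,j=4] 8<16 → i++
[i=3,j=4] 14<16 → i++
[i=4,j=4] 16==16 emit → i++,j++
[i=5,j=5] 19>18 → j++

i=5, j=6, emitted=[16]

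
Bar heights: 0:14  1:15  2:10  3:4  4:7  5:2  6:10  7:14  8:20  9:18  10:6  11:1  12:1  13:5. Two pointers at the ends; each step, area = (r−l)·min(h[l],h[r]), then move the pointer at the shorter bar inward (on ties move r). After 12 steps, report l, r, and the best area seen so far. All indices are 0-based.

[0,13] min(14,5)*13=65 best=65 * → r--
[0,12] min(14,1)*12=12 best=65 → r--
[0,11] min(14,1)*11=11 best=65 → r--
[0,10] min(14,6)*10=60 best=65 → r--
[0,9] min(14,18)*9=126 best=126 * → l++
[1,9] min(15,18)*8=120 best=126 → l++
[2,9] min(10,18)*7=70 best=126 → l++
[3,9] min(4,18)*6=24 best=126 → l++
[4,9] min(7,18)*5=35 best=126 → l++
[5,9] min(2,18)*4=8 best=126 → l++
[6,9] min(10,18)*3=30 best=126 → l++
[7,9] min(14,18)*2=28 best=126 → l++

l=8, r=9, best area=126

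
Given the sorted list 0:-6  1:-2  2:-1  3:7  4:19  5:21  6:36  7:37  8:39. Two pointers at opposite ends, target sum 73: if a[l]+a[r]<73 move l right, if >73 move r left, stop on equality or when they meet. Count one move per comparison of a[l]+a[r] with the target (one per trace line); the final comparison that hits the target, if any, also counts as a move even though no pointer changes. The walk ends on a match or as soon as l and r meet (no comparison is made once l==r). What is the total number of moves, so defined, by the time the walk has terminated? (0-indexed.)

8 moves

l=0 r=8: -6+39=33 <73, l++
l=1 r=8: -2+39=37 <73, l++
l=2 r=8: -1+39=38 <73, l++
l=3 r=8: 7+39=46 <73, l++
l=4 r=8: 19+39=58 <73, l++
l=5 r=8: 21+39=60 <73, l++
l=6 r=8: 36+39=75 >73, r--
l=6 r=7: 36+37=73, found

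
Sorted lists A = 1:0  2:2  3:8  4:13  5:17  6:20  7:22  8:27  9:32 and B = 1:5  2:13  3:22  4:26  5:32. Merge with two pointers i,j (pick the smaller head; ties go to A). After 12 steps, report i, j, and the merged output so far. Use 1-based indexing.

[i=1,j=1] A[i]=0<=B[j]=5 take 0 → i++
[i=2,j=1] A[i]=2<=B[j]=5 take 2 → i++
[i=3,j=1] A[i]=8>B[j]=5 take 5 → j++
[i=3,j=2] A[i]=8<=B[j]=13 take 8 → i++
[i=4,j=2] A[i]=13<=B[j]=13 take 13 → i++
[i=5,j=2] A[i]=17>B[j]=13 take 13 → j++
[i=5,j=3] A[i]=17<=B[j]=22 take 17 → i++
[i=6,j=3] A[i]=20<=B[j]=22 take 20 → i++
[i=7,j=3] A[i]=22<=B[j]=22 take 22 → i++
[i=8,j=3] A[i]=27>B[j]=22 take 22 → j++
[i=8,j=4] A[i]=27>B[j]=26 take 26 → j++
[i=8,j=5] A[i]=27<=B[j]=32 take 27 → i++

i=9, j=5, merged so far=[0, 2, 5, 8, 13, 13, 17, 20, 22, 22, 26, 27]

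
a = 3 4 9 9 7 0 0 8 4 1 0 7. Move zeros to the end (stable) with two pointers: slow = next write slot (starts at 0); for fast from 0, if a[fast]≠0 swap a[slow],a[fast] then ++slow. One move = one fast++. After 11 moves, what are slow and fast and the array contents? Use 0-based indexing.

slow=8, fast=11, a=[3, 4, 9, 9, 7, 8, 4, 1, 0, 0, 0, 7]

(s=0,f=0) a[fast]=3≠0 swap→a[0]=3 → slow++,fast++
(s=1,f=1) a[fast]=4≠0 swap→a[1]=4 → slow++,fast++
(s=2,f=2) a[fast]=9≠0 swap→a[2]=9 → slow++,fast++
(s=3,f=3) a[fast]=9≠0 swap→a[3]=9 → slow++,fast++
(s=4,f=4) a[fast]=7≠0 swap→a[4]=7 → slow++,fast++
(s=5,f=5) a[fast]=0 → fast++
(s=5,f=6) a[fast]=0 → fast++
(s=5,f=7) a[fast]=8≠0 swap→a[5]=8 → slow++,fast++
(s=6,f=8) a[fast]=4≠0 swap→a[6]=4 → slow++,fast++
(s=7,f=9) a[fast]=1≠0 swap→a[7]=1 → slow++,fast++
(s=8,f=10) a[fast]=0 → fast++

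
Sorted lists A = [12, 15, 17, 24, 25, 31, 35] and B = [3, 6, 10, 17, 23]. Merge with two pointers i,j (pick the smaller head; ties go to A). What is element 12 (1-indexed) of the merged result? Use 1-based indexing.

merged[12] = 35

[i=1,j=1] A[i]=12>B[j]=3 take 3 → j++
[i=1,j=2] A[i]=12>B[j]=6 take 6 → j++
[i=1,j=3] A[i]=12>B[j]=10 take 10 → j++
[i=1,j=4] A[i]=12<=B[j]=17 take 12 → i++
[i=2,j=4] A[i]=15<=B[j]=17 take 15 → i++
[i=3,j=4] A[i]=17<=B[j]=17 take 17 → i++
[i=4,j=4] A[i]=24>B[j]=17 take 17 → j++
[i=4,j=5] A[i]=24>B[j]=23 take 23 → j++
[i=4,j=6] B done, take A[i]=24 → i++
[i=5,j=6] B done, take A[i]=25 → i++
[i=6,j=6] B done, take A[i]=31 → i++
[i=7,j=6] B done, take A[i]=35 → i++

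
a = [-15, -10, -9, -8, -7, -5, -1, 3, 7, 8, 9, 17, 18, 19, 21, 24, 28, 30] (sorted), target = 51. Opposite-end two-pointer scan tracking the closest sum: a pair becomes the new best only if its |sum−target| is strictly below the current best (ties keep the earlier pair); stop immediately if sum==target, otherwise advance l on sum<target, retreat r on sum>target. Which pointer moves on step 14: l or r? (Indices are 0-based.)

l

l=0 r=17: -15+30=15 d=36 *, l++
l=1 r=17: -10+30=20 d=31 *, l++
l=2 r=17: -9+30=21 d=30 *, l++
l=3 r=17: -8+30=22 d=29 *, l++
l=4 r=17: -7+30=23 d=28 *, l++
l=5 r=17: -5+30=25 d=26 *, l++
l=6 r=17: -1+30=29 d=22 *, l++
l=7 r=17: 3+30=33 d=18 *, l++
l=8 r=17: 7+30=37 d=14 *, l++
l=9 r=17: 8+30=38 d=13 *, l++
l=10 r=17: 9+30=39 d=12 *, l++
l=11 r=17: 17+30=47 d=4 *, l++
l=12 r=17: 18+30=48 d=3 *, l++
l=13 r=17: 19+30=49 d=2 *, l++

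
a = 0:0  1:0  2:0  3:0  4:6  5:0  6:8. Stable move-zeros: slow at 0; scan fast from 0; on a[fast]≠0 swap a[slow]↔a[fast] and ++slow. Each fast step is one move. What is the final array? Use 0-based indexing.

[6, 8, 0, 0, 0, 0, 0]

slow=0 fast=0: a[fast]=0, fast++
slow=0 fast=1: a[fast]=0, fast++
slow=0 fast=2: a[fast]=0, fast++
slow=0 fast=3: a[fast]=0, fast++
slow=0 fast=4: a[fast]=6≠0 swap→a[0]=6, slow++,fast++
slow=1 fast=5: a[fast]=0, fast++
slow=1 fast=6: a[fast]=8≠0 swap→a[1]=8, slow++,fast++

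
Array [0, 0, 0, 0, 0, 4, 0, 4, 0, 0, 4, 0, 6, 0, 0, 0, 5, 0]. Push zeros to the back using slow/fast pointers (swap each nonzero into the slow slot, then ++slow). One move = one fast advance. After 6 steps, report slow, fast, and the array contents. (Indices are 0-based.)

slow=1, fast=6, a=[4, 0, 0, 0, 0, 0, 0, 4, 0, 0, 4, 0, 6, 0, 0, 0, 5, 0]

(s=0,f=0) a[fast]=0 → fast++
(s=0,f=1) a[fast]=0 → fast++
(s=0,f=2) a[fast]=0 → fast++
(s=0,f=3) a[fast]=0 → fast++
(s=0,f=4) a[fast]=0 → fast++
(s=0,f=5) a[fast]=4≠0 swap→a[0]=4 → slow++,fast++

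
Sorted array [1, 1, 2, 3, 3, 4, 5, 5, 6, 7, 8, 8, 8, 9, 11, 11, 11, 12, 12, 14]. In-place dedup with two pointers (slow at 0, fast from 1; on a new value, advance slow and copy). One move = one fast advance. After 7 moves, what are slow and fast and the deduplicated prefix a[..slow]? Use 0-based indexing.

slow=4, fast=8, prefix=[1, 2, 3, 4, 5]

(s=0,f=1) a[fast]=1=a[slow] dup → fast++
(s=0,f=2) a[fast]=2≠a[slow]=1 write a[1]=2 → slow++,fast++
(s=1,f=3) a[fast]=3≠a[slow]=2 write a[2]=3 → slow++,fast++
(s=2,f=4) a[fast]=3=a[slow] dup → fast++
(s=2,f=5) a[fast]=4≠a[slow]=3 write a[3]=4 → slow++,fast++
(s=3,f=6) a[fast]=5≠a[slow]=4 write a[4]=5 → slow++,fast++
(s=4,f=7) a[fast]=5=a[slow] dup → fast++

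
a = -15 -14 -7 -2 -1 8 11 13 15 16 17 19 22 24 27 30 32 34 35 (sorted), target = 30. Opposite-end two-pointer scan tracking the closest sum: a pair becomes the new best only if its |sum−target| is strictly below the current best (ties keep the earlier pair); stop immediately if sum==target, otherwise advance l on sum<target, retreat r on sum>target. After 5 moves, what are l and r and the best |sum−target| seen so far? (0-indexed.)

l=3, r=16, best |Δ|=2

l=0 r=18: -15+35=20 d=10 *, l++
l=1 r=18: -14+35=21 d=9 *, l++
l=2 r=18: -7+35=28 d=2 *, l++
l=3 r=18: -2+35=33 d=3, r--
l=3 r=17: -2+34=32 d=2, r--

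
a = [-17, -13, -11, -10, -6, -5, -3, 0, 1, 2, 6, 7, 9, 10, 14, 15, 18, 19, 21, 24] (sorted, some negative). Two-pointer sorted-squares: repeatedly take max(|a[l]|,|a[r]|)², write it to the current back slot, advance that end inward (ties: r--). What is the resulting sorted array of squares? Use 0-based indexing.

[0, 1, 4, 9, 25, 36, 36, 49, 81, 100, 100, 121, 169, 196, 225, 289, 324, 361, 441, 576]

l=0 r=19: |-17|<=|24| out[19]=576, r--
l=0 r=18: |-17|<=|21| out[18]=441, r--
l=0 r=17: |-17|<=|19| out[17]=361, r--
l=0 r=16: |-17|<=|18| out[16]=324, r--
l=0 r=15: |-17|>|15| out[15]=289, l++
l=1 r=15: |-13|<=|15| out[14]=225, r--
l=1 r=14: |-13|<=|14| out[13]=196, r--
l=1 r=13: |-13|>|10| out[12]=169, l++
l=2 r=13: |-11|>|10| out[11]=121, l++
l=3 r=13: |-10|<=|10| out[10]=100, r--
l=3 r=12: |-10|>|9| out[9]=100, l++
l=4 r=12: |-6|<=|9| out[8]=81, r--
l=4 r=11: |-6|<=|7| out[7]=49, r--
l=4 r=10: |-6|<=|6| out[6]=36, r--
l=4 r=9: |-6|>|2| out[5]=36, l++
l=5 r=9: |-5|>|2| out[4]=25, l++
l=6 r=9: |-3|>|2| out[3]=9, l++
l=7 r=9: |0|<=|2| out[2]=4, r--
l=7 r=8: |0|<=|1| out[1]=1, r--
l=7 r=7: |0|<=|0| out[0]=0, r--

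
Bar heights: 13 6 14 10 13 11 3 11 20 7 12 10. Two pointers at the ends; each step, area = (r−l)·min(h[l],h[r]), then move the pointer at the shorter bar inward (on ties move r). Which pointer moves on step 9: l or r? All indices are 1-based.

l=1 r=12: min(13,10)*11=110 best=110 *, r--
l=1 r=11: min(13,12)*10=120 best=120 *, r--
l=1 r=10: min(13,7)*9=63 best=120, r--
l=1 r=9: min(13,20)*8=104 best=120, l++
l=2 r=9: min(6,20)*7=42 best=120, l++
l=3 r=9: min(14,20)*6=84 best=120, l++
l=4 r=9: min(10,20)*5=50 best=120, l++
l=5 r=9: min(13,20)*4=52 best=120, l++
l=6 r=9: min(11,20)*3=33 best=120, l++

l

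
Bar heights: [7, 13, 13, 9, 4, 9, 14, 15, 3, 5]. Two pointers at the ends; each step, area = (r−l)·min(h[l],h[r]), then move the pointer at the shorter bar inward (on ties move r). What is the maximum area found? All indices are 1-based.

[1,10] min(7,5)*9=45 best=45 * → r--
[1,9] min(7,3)*8=24 best=45 → r--
[1,8] min(7,15)*7=49 best=49 * → l++
[2,8] min(13,15)*6=78 best=78 * → l++
[3,8] min(13,15)*5=65 best=78 → l++
[4,8] min(9,15)*4=36 best=78 → l++
[5,8] min(4,15)*3=12 best=78 → l++
[6,8] min(9,15)*2=18 best=78 → l++
[7,8] min(14,15)*1=14 best=78 → l++

max area = 78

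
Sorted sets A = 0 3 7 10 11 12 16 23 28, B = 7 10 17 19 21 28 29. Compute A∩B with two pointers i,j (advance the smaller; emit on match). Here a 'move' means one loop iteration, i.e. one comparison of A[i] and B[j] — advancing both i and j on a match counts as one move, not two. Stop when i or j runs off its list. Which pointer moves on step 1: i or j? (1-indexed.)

i

[i=1,j=1] 0<7 → i++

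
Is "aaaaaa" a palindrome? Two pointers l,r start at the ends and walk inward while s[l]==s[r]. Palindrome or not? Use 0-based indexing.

[0,5] 'a'=='a' → l++,r--
[1,4] 'a'=='a' → l++,r--
[2,3] 'a'=='a' → l++,r--

palindrome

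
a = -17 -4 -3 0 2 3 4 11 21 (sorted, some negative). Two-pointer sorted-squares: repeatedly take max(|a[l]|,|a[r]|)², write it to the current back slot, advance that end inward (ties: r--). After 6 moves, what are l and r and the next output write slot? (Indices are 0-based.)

l=2, r=4, next write slot=2

[0,8] |-17|<=|21| out[8]=441 → r--
[0,7] |-17|>|11| out[7]=289 → l++
[1,7] |-4|<=|11| out[6]=121 → r--
[1,6] |-4|<=|4| out[5]=16 → r--
[1,5] |-4|>|3| out[4]=16 → l++
[2,5] |-3|<=|3| out[3]=9 → r--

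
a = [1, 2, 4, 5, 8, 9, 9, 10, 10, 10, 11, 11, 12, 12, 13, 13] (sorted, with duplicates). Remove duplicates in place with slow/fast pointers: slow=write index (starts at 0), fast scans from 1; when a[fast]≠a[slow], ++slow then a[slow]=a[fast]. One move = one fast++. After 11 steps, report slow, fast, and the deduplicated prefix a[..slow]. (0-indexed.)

slow=7, fast=12, prefix=[1, 2, 4, 5, 8, 9, 10, 11]

(s=0,f=1) a[fast]=2≠a[slow]=1 write a[1]=2 → slow++,fast++
(s=1,f=2) a[fast]=4≠a[slow]=2 write a[2]=4 → slow++,fast++
(s=2,f=3) a[fast]=5≠a[slow]=4 write a[3]=5 → slow++,fast++
(s=3,f=4) a[fast]=8≠a[slow]=5 write a[4]=8 → slow++,fast++
(s=4,f=5) a[fast]=9≠a[slow]=8 write a[5]=9 → slow++,fast++
(s=5,f=6) a[fast]=9=a[slow] dup → fast++
(s=5,f=7) a[fast]=10≠a[slow]=9 write a[6]=10 → slow++,fast++
(s=6,f=8) a[fast]=10=a[slow] dup → fast++
(s=6,f=9) a[fast]=10=a[slow] dup → fast++
(s=6,f=10) a[fast]=11≠a[slow]=10 write a[7]=11 → slow++,fast++
(s=7,f=11) a[fast]=11=a[slow] dup → fast++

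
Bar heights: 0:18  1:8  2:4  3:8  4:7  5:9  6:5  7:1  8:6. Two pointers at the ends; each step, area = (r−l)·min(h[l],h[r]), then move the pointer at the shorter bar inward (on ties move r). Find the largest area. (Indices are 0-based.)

l=0 r=8: min(18,6)*8=48 best=48 *, r--
l=0 r=7: min(18,1)*7=7 best=48, r--
l=0 r=6: min(18,5)*6=30 best=48, r--
l=0 r=5: min(18,9)*5=45 best=48, r--
l=0 r=4: min(18,7)*4=28 best=48, r--
l=0 r=3: min(18,8)*3=24 best=48, r--
l=0 r=2: min(18,4)*2=8 best=48, r--
l=0 r=1: min(18,8)*1=8 best=48, r--

max area = 48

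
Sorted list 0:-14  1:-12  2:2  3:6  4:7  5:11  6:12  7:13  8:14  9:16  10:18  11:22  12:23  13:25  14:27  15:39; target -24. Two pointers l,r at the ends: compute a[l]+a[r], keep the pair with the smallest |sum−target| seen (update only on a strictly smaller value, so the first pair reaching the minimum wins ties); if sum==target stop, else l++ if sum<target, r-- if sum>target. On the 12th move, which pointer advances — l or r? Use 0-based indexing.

r

l=0 r=15: -14+39=25 d=49 *, r--
l=0 r=14: -14+27=13 d=37 *, r--
l=0 r=13: -14+25=11 d=35 *, r--
l=0 r=12: -14+23=9 d=33 *, r--
l=0 r=11: -14+22=8 d=32 *, r--
l=0 r=10: -14+18=4 d=28 *, r--
l=0 r=9: -14+16=2 d=26 *, r--
l=0 r=8: -14+14=0 d=24 *, r--
l=0 r=7: -14+13=-1 d=23 *, r--
l=0 r=6: -14+12=-2 d=22 *, r--
l=0 r=5: -14+11=-3 d=21 *, r--
l=0 r=4: -14+7=-7 d=17 *, r--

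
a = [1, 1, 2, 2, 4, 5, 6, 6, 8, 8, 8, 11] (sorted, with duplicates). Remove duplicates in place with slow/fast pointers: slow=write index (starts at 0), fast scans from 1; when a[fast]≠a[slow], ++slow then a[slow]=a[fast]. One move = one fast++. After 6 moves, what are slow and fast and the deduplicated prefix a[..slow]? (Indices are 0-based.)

slow=4, fast=7, prefix=[1, 2, 4, 5, 6]

(s=0,f=1) a[fast]=1=a[slow] dup → fast++
(s=0,f=2) a[fast]=2≠a[slow]=1 write a[1]=2 → slow++,fast++
(s=1,f=3) a[fast]=2=a[slow] dup → fast++
(s=1,f=4) a[fast]=4≠a[slow]=2 write a[2]=4 → slow++,fast++
(s=2,f=5) a[fast]=5≠a[slow]=4 write a[3]=5 → slow++,fast++
(s=3,f=6) a[fast]=6≠a[slow]=5 write a[4]=6 → slow++,fast++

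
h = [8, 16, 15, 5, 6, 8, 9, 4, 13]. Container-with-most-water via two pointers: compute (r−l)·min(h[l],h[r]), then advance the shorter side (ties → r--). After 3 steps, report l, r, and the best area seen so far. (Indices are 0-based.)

[0,8] min(8,13)*8=64 best=64 * → l++
[1,8] min(16,13)*7=91 best=91 * → r--
[1,7] min(16,4)*6=24 best=91 → r--

l=1, r=6, best area=91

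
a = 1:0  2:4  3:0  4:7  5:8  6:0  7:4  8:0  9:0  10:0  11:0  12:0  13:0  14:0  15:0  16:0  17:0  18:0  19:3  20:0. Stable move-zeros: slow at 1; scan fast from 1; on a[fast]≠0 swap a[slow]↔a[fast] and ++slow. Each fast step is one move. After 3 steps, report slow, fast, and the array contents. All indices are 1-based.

(s=1,f=1) a[fast]=0 → fast++
(s=1,f=2) a[fast]=4≠0 swap→a[1]=4 → slow++,fast++
(s=2,f=3) a[fast]=0 → fast++

slow=2, fast=4, a=[4, 0, 0, 7, 8, 0, 4, 0, 0, 0, 0, 0, 0, 0, 0, 0, 0, 0, 3, 0]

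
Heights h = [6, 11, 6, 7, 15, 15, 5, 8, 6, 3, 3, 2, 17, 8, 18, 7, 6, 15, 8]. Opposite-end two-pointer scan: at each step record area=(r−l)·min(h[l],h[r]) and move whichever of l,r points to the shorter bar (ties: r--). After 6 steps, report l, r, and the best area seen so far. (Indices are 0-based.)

[0,18] min(6,8)*18=108 best=108 * → l++
[1,18] min(11,8)*17=136 best=136 * → r--
[1,17] min(11,15)*16=176 best=176 * → l++
[2,17] min(6,15)*15=90 best=176 → l++
[3,17] min(7,15)*14=98 best=176 → l++
[4,17] min(15,15)*13=195 best=195 * → r--

l=4, r=16, best area=195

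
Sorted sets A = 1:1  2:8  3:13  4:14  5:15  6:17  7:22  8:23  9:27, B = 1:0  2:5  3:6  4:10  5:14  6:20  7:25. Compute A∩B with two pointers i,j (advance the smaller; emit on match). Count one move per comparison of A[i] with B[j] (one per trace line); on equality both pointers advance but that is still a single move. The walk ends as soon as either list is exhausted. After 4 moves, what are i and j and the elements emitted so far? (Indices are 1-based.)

i=2, j=4, emitted=[]

[i=1,j=1] 1>0 → j++
[i=1,j=2] 1<5 → i++
[i=2,j=2] 8>5 → j++
[i=2,j=3] 8>6 → j++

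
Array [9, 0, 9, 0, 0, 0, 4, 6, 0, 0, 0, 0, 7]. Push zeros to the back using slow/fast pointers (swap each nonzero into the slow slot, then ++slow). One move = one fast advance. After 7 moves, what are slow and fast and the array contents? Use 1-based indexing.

slow=4, fast=8, a=[9, 9, 4, 0, 0, 0, 0, 6, 0, 0, 0, 0, 7]

(s=1,f=1) a[fast]=9≠0 swap→a[1]=9 → slow++,fast++
(s=2,f=2) a[fast]=0 → fast++
(s=2,f=3) a[fast]=9≠0 swap→a[2]=9 → slow++,fast++
(s=3,f=4) a[fast]=0 → fast++
(s=3,f=5) a[fast]=0 → fast++
(s=3,f=6) a[fast]=0 → fast++
(s=3,f=7) a[fast]=4≠0 swap→a[3]=4 → slow++,fast++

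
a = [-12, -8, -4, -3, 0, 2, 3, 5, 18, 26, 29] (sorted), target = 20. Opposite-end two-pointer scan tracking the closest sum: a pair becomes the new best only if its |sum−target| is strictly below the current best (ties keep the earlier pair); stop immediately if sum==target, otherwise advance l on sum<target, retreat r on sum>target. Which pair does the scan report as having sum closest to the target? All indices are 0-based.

[0,10] -12+29=17 d=3 * → l++
[1,10] -8+29=21 d=1 * → r--
[1,9] -8+26=18 d=2 → l++
[2,9] -4+26=22 d=2 → r--
[2,8] -4+18=14 d=6 → l++
[3,8] -3+18=15 d=5 → l++
[4,8] 0+18=18 d=2 → l++
[5,8] 2+18=20 d=0 * → stop

pair (2, 18) with sum 20 (|Δ|=0)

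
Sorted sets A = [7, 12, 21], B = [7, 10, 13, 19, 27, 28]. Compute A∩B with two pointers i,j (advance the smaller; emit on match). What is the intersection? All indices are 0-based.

[i=0,j=0] 7==7 emit → i++,j++
[i=1,j=1] 12>10 → j++
[i=1,j=2] 12<13 → i++
[i=2,j=2] 21>13 → j++
[i=2,j=3] 21>19 → j++
[i=2,j=4] 21<27 → i++

intersection = [7]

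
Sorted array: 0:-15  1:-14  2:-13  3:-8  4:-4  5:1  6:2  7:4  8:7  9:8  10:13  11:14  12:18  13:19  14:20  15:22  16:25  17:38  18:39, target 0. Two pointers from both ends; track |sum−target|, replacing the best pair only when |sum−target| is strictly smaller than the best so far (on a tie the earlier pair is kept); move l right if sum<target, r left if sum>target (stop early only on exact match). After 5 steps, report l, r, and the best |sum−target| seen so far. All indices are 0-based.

l=0 r=18: -15+39=24 d=24 *, r--
l=0 r=17: -15+38=23 d=23 *, r--
l=0 r=16: -15+25=10 d=10 *, r--
l=0 r=15: -15+22=7 d=7 *, r--
l=0 r=14: -15+20=5 d=5 *, r--

l=0, r=13, best |Δ|=5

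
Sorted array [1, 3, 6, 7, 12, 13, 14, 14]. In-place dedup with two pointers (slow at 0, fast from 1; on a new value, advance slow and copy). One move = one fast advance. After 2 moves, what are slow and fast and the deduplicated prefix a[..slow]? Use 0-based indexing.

slow=0 fast=1: a[fast]=3≠a[slow]=1 write a[1]=3, slow++,fast++
slow=1 fast=2: a[fast]=6≠a[slow]=3 write a[2]=6, slow++,fast++

slow=2, fast=3, prefix=[1, 3, 6]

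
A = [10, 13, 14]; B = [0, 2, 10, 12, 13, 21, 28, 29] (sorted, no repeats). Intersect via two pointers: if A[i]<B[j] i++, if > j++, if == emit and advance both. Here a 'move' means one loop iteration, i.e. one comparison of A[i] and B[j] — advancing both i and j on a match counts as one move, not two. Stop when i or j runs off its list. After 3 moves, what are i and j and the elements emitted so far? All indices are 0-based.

i=0 j=0: 10>0, j++
i=0 j=1: 10>2, j++
i=0 j=2: 10==10 emit, i++,j++

i=1, j=3, emitted=[10]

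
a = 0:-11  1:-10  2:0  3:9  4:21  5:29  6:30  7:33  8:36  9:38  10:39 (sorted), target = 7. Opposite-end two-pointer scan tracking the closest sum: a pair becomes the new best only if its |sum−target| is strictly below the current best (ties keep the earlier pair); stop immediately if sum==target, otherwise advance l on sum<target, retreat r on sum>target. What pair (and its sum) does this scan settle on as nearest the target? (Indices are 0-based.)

[0,10] -11+39=28 d=21 * → r--
[0,9] -11+38=27 d=20 * → r--
[0,8] -11+36=25 d=18 * → r--
[0,7] -11+33=22 d=15 * → r--
[0,6] -11+30=19 d=12 * → r--
[0,5] -11+29=18 d=11 * → r--
[0,4] -11+21=10 d=3 * → r--
[0,3] -11+9=-2 d=9 → l++
[1,3] -10+9=-1 d=8 → l++
[2,3] 0+9=9 d=2 * → r--

pair (0, 9) with sum 9 (|Δ|=2)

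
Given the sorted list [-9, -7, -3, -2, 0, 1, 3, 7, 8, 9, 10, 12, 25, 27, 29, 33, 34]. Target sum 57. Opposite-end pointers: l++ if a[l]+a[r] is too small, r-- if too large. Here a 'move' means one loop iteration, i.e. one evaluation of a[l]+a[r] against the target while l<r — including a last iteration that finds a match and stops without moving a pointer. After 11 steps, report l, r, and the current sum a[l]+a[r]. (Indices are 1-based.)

l=12, r=17, sum=46

l=1 r=17: -9+34=25 <57, l++
l=2 r=17: -7+34=27 <57, l++
l=3 r=17: -3+34=31 <57, l++
l=4 r=17: -2+34=32 <57, l++
l=5 r=17: 0+34=34 <57, l++
l=6 r=17: 1+34=35 <57, l++
l=7 r=17: 3+34=37 <57, l++
l=8 r=17: 7+34=41 <57, l++
l=9 r=17: 8+34=42 <57, l++
l=10 r=17: 9+34=43 <57, l++
l=11 r=17: 10+34=44 <57, l++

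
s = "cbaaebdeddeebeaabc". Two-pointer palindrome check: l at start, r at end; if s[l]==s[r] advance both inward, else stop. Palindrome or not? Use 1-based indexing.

not a palindrome (mismatch at 7,12)

[1,18] 'c'=='c' → l++,r--
[2,17] 'b'=='b' → l++,r--
[3,16] 'a'=='a' → l++,r--
[4,15] 'a'=='a' → l++,r--
[5,14] 'e'=='e' → l++,r--
[6,13] 'b'=='b' → l++,r--
[7,12] 'd'!='e' → stop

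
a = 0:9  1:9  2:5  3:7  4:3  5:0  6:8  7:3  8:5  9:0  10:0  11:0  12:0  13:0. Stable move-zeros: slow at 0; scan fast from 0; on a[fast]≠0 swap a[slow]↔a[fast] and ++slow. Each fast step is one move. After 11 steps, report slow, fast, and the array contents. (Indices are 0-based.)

slow=8, fast=11, a=[9, 9, 5, 7, 3, 8, 3, 5, 0, 0, 0, 0, 0, 0]

(s=0,f=0) a[fast]=9≠0 swap→a[0]=9 → slow++,fast++
(s=1,f=1) a[fast]=9≠0 swap→a[1]=9 → slow++,fast++
(s=2,f=2) a[fast]=5≠0 swap→a[2]=5 → slow++,fast++
(s=3,f=3) a[fast]=7≠0 swap→a[3]=7 → slow++,fast++
(s=4,f=4) a[fast]=3≠0 swap→a[4]=3 → slow++,fast++
(s=5,f=5) a[fast]=0 → fast++
(s=5,f=6) a[fast]=8≠0 swap→a[5]=8 → slow++,fast++
(s=6,f=7) a[fast]=3≠0 swap→a[6]=3 → slow++,fast++
(s=7,f=8) a[fast]=5≠0 swap→a[7]=5 → slow++,fast++
(s=8,f=9) a[fast]=0 → fast++
(s=8,f=10) a[fast]=0 → fast++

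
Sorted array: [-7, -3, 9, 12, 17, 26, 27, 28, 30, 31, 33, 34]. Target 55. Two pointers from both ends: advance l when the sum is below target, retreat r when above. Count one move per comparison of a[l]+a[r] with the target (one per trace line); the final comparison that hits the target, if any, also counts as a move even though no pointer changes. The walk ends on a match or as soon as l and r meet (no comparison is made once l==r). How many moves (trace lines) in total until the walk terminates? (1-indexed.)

l=1 r=12: -7+34=27 <55, l++
l=2 r=12: -3+34=31 <55, l++
l=3 r=12: 9+34=43 <55, l++
l=4 r=12: 12+34=46 <55, l++
l=5 r=12: 17+34=51 <55, l++
l=6 r=12: 26+34=60 >55, r--
l=6 r=11: 26+33=59 >55, r--
l=6 r=10: 26+31=57 >55, r--
l=6 r=9: 26+30=56 >55, r--
l=6 r=8: 26+28=54 <55, l++
l=7 r=8: 27+28=55, found

11 moves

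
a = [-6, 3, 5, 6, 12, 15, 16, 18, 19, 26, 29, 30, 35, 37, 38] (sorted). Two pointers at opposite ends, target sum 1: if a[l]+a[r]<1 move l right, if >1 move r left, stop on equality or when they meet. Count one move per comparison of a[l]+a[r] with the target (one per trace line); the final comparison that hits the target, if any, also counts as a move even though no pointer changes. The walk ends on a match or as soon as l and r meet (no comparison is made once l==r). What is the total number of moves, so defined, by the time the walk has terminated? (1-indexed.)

[1,15] -6+38=32 >1 → r--
[1,14] -6+37=31 >1 → r--
[1,13] -6+35=29 >1 → r--
[1,12] -6+30=24 >1 → r--
[1,11] -6+29=23 >1 → r--
[1,10] -6+26=20 >1 → r--
[1,9] -6+19=13 >1 → r--
[1,8] -6+18=12 >1 → r--
[1,7] -6+16=10 >1 → r--
[1,6] -6+15=9 >1 → r--
[1,5] -6+12=6 >1 → r--
[1,4] -6+6=0 <1 → l++
[2,4] 3+6=9 >1 → r--
[2,3] 3+5=8 >1 → r--

14 moves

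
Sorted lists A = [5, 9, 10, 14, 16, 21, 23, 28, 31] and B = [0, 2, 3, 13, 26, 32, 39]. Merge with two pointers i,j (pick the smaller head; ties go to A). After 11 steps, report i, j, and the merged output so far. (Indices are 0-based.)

i=7, j=4, merged so far=[0, 2, 3, 5, 9, 10, 13, 14, 16, 21, 23]

[i=0,j=0] A[i]=5>B[j]=0 take 0 → j++
[i=0,j=1] A[i]=5>B[j]=2 take 2 → j++
[i=0,j=2] A[i]=5>B[j]=3 take 3 → j++
[i=0,j=3] A[i]=5<=B[j]=13 take 5 → i++
[i=1,j=3] A[i]=9<=B[j]=13 take 9 → i++
[i=2,j=3] A[i]=10<=B[j]=13 take 10 → i++
[i=3,j=3] A[i]=14>B[j]=13 take 13 → j++
[i=3,j=4] A[i]=14<=B[j]=26 take 14 → i++
[i=4,j=4] A[i]=16<=B[j]=26 take 16 → i++
[i=5,j=4] A[i]=21<=B[j]=26 take 21 → i++
[i=6,j=4] A[i]=23<=B[j]=26 take 23 → i++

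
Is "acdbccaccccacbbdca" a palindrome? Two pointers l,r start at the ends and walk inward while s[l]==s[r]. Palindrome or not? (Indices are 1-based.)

l=1 r=18: 'a'=='a', l++,r--
l=2 r=17: 'c'=='c', l++,r--
l=3 r=16: 'd'=='d', l++,r--
l=4 r=15: 'b'=='b', l++,r--
l=5 r=14: 'c'!='b', stop

not a palindrome (mismatch at 5,14)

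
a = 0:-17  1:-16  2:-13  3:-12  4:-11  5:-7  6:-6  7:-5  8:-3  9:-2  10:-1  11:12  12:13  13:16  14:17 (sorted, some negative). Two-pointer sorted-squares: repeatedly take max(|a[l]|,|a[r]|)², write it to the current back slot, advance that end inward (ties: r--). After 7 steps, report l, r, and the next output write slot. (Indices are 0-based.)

l=0 r=14: |-17|<=|17| out[14]=289, r--
l=0 r=13: |-17|>|16| out[13]=289, l++
l=1 r=13: |-16|<=|16| out[12]=256, r--
l=1 r=12: |-16|>|13| out[11]=256, l++
l=2 r=12: |-13|<=|13| out[10]=169, r--
l=2 r=11: |-13|>|12| out[9]=169, l++
l=3 r=11: |-12|<=|12| out[8]=144, r--

l=3, r=10, next write slot=7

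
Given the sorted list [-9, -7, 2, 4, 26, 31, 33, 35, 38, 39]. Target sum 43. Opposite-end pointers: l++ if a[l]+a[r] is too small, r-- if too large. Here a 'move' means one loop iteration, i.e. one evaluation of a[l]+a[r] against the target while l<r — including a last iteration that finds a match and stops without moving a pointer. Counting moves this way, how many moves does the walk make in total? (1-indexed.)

[1,10] -9+39=30 <43 → l++
[2,10] -7+39=32 <43 → l++
[3,10] 2+39=41 <43 → l++
[4,10] 4+39=43 → found

4 moves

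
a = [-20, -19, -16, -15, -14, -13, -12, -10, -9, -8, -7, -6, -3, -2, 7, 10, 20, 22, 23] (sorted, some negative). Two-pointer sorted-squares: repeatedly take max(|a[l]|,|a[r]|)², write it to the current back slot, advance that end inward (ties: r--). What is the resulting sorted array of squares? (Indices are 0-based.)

[0,18] |-20|<=|23| out[18]=529 → r--
[0,17] |-20|<=|22| out[17]=484 → r--
[0,16] |-20|<=|20| out[16]=400 → r--
[0,15] |-20|>|10| out[15]=400 → l++
[1,15] |-19|>|10| out[14]=361 → l++
[2,15] |-16|>|10| out[13]=256 → l++
[3,15] |-15|>|10| out[12]=225 → l++
[4,15] |-14|>|10| out[11]=196 → l++
[5,15] |-13|>|10| out[10]=169 → l++
[6,15] |-12|>|10| out[9]=144 → l++
[7,15] |-10|<=|10| out[8]=100 → r--
[7,14] |-10|>|7| out[7]=100 → l++
[8,14] |-9|>|7| out[6]=81 → l++
[9,14] |-8|>|7| out[5]=64 → l++
[10,14] |-7|<=|7| out[4]=49 → r--
[10,13] |-7|>|-2| out[3]=49 → l++
[11,13] |-6|>|-2| out[2]=36 → l++
[12,13] |-3|>|-2| out[1]=9 → l++
[13,13] |-2|<=|-2| out[0]=4 → r--

[4, 9, 36, 49, 49, 64, 81, 100, 100, 144, 169, 196, 225, 256, 361, 400, 400, 484, 529]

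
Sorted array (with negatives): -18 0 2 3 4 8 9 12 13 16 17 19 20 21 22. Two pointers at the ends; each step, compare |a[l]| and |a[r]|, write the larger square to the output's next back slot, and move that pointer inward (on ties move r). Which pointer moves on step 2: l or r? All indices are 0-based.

r

[0,14] |-18|<=|22| out[14]=484 → r--
[0,13] |-18|<=|21| out[13]=441 → r--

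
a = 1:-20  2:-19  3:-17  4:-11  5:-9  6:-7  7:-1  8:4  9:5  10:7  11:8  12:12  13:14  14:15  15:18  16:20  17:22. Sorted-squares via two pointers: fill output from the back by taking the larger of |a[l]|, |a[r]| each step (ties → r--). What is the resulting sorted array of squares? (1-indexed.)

l=1 r=17: |-20|<=|22| out[17]=484, r--
l=1 r=16: |-20|<=|20| out[16]=400, r--
l=1 r=15: |-20|>|18| out[15]=400, l++
l=2 r=15: |-19|>|18| out[14]=361, l++
l=3 r=15: |-17|<=|18| out[13]=324, r--
l=3 r=14: |-17|>|15| out[12]=289, l++
l=4 r=14: |-11|<=|15| out[11]=225, r--
l=4 r=13: |-11|<=|14| out[10]=196, r--
l=4 r=12: |-11|<=|12| out[9]=144, r--
l=4 r=11: |-11|>|8| out[8]=121, l++
l=5 r=11: |-9|>|8| out[7]=81, l++
l=6 r=11: |-7|<=|8| out[6]=64, r--
l=6 r=10: |-7|<=|7| out[5]=49, r--
l=6 r=9: |-7|>|5| out[4]=49, l++
l=7 r=9: |-1|<=|5| out[3]=25, r--
l=7 r=8: |-1|<=|4| out[2]=16, r--
l=7 r=7: |-1|<=|-1| out[1]=1, r--

[1, 16, 25, 49, 49, 64, 81, 121, 144, 196, 225, 289, 324, 361, 400, 400, 484]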